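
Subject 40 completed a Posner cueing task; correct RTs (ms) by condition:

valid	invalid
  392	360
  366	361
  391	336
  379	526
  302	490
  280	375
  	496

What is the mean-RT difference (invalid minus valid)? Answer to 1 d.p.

68.9 ms

M(valid) = 2110/6 = 351.667
M(invalid) = 2944/7 = 420.571
Difference = 420.571 − 351.667 = 68.905 ms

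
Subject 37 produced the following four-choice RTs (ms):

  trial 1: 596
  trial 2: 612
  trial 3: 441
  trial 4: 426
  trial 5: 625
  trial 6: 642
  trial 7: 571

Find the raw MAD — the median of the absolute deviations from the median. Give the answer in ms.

Sorted: 426, 441, 571, 596, 612, 625, 642 → median = 596
|x − 596|: 0, 16, 155, 170, 29, 46, 25
Sorted deviations: 0, 16, 25, 29, 46, 155, 170 → MAD = 29

29 ms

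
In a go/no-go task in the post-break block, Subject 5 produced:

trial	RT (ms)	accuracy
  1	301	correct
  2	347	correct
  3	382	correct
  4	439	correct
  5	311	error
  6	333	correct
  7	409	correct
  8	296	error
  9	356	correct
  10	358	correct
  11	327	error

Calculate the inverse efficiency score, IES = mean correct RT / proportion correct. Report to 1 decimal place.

Correct trials (n=8): 301, 347, 382, 439, 333, 409, 356, 358
Mean correct RT = 2925/8 = 365.6250 ms
Proportion correct = 8/11
IES = 365.6250 / (8/11) = 502.734 ms

502.7 ms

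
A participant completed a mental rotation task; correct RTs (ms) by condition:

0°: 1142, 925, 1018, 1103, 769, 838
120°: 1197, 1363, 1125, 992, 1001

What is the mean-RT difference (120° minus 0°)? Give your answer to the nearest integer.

170 ms

M(0°) = 5795/6 = 965.833
M(120°) = 5678/5 = 1135.600
Difference = 1135.600 − 965.833 = 169.767 ms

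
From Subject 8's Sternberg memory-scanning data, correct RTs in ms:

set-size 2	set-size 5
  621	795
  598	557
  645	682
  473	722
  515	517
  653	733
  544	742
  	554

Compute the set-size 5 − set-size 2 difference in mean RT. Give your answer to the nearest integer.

84 ms

M(set-size 2) = 4049/7 = 578.429
M(set-size 5) = 5302/8 = 662.750
Difference = 662.750 − 578.429 = 84.321 ms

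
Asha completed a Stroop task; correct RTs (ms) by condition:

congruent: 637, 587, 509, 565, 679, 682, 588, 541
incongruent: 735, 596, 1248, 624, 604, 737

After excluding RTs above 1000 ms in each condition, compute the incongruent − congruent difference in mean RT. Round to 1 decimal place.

60.7 ms

incongruent: exclude 1248
M(congruent) = 4788/8 = 598.500
M(incongruent) = 3296/5 = 659.200
Difference = 659.200 − 598.500 = 60.700 ms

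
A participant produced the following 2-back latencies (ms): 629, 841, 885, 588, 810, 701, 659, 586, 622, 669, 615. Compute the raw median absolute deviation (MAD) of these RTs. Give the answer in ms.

44 ms

Sorted: 586, 588, 615, 622, 629, 659, 669, 701, 810, 841, 885 → median = 659
|x − 659|: 30, 182, 226, 71, 151, 42, 0, 73, 37, 10, 44
Sorted deviations: 0, 10, 30, 37, 42, 44, 71, 73, 151, 182, 226 → MAD = 44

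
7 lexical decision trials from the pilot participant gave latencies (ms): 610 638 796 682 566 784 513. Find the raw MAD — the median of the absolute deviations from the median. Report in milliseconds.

72 ms

Sorted: 513, 566, 610, 638, 682, 784, 796 → median = 638
|x − 638|: 28, 0, 158, 44, 72, 146, 125
Sorted deviations: 0, 28, 44, 72, 125, 146, 158 → MAD = 72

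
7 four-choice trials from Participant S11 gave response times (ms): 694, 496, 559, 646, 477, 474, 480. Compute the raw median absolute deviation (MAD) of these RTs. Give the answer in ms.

Sorted: 474, 477, 480, 496, 559, 646, 694 → median = 496
|x − 496|: 198, 0, 63, 150, 19, 22, 16
Sorted deviations: 0, 16, 19, 22, 63, 150, 198 → MAD = 22

22 ms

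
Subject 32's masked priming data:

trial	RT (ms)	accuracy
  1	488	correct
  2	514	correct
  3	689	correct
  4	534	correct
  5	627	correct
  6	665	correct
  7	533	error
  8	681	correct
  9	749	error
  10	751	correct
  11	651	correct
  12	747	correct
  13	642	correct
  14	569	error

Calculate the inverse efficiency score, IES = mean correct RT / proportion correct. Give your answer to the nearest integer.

809 ms

Correct trials (n=11): 488, 514, 689, 534, 627, 665, 681, 751, 651, 747, 642
Mean correct RT = 6989/11 = 635.3636 ms
Proportion correct = 11/14
IES = 635.3636 / (11/14) = 808.645 ms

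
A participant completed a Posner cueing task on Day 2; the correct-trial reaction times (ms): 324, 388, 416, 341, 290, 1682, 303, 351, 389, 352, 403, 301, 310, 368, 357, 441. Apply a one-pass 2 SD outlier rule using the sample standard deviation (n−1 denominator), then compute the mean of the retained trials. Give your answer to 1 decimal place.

n = 16, ΣRT = 7016, M = 438.500
Σ(x−M)² = 1678264.00; s = √(1678264.00/15) = 334.491
Cutoffs: 438.500 ± 2·334.491 → [-230.5, 1107.5]
Outside: 1682 → excluded.
Retained (n=15): Σ = 5334, mean = 5334/15 = 355.600

355.6 ms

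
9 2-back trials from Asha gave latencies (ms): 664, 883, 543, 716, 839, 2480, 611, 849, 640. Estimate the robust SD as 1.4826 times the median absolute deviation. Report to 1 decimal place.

182.4 ms

Sorted: 543, 611, 640, 664, 716, 839, 849, 883, 2480 → median = 716
|x − 716| sorted: 0, 52, 76, 105, 123, 133, 167, 173, 1764 → MAD = 123
Robust SD ≈ 1.4826 × 123 = 182.360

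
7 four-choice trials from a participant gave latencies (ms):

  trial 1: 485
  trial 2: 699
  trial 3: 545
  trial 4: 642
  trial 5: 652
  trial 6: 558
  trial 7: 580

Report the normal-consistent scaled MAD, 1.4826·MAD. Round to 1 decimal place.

Sorted: 485, 545, 558, 580, 642, 652, 699 → median = 580
|x − 580| sorted: 0, 22, 35, 62, 72, 95, 119 → MAD = 62
Robust SD ≈ 1.4826 × 62 = 91.921

91.9 ms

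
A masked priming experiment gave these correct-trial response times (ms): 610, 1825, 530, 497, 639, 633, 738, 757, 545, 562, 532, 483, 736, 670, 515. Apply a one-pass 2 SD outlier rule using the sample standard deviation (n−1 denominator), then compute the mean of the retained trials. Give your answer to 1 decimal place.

n = 15, ΣRT = 10272, M = 684.800
Σ(x−M)² = 1508074.40; s = √(1508074.40/14) = 328.207
Cutoffs: 684.800 ± 2·328.207 → [28.4, 1341.2]
Outside: 1825 → excluded.
Retained (n=14): Σ = 8447, mean = 8447/14 = 603.357

603.4 ms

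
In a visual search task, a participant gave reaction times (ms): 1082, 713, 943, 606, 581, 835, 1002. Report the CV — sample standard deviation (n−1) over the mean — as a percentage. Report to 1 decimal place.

23.9%

n = 7, Σ = 5762, M = 823.1429
Σ(x−M)² = 231418.857; s = √(231418.857/6) = 196.3920
CV = 196.3920 / 823.1429 = 0.23859 = 23.859%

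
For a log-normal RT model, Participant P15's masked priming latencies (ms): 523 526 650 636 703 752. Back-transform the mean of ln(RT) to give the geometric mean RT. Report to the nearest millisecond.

ln(RT): 6.2596, 6.2653, 6.4770, 6.4552, 6.5554, 6.6227
Mean ln(RT) = 38.6351/6 = 6.43919
Geometric mean = exp(6.43919) = 625.90 ms

626 ms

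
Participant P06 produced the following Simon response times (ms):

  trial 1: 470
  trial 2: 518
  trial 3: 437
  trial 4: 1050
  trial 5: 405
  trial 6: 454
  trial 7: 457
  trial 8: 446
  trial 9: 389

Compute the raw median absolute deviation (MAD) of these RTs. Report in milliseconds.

17 ms

Sorted: 389, 405, 437, 446, 454, 457, 470, 518, 1050 → median = 454
|x − 454|: 16, 64, 17, 596, 49, 0, 3, 8, 65
Sorted deviations: 0, 3, 8, 16, 17, 49, 64, 65, 596 → MAD = 17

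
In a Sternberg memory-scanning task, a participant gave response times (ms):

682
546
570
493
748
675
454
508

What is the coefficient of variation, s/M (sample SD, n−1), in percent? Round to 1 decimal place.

n = 8, Σ = 4676, M = 584.5000
Σ(x−M)² = 77376.000; s = √(77376.000/7) = 105.1366
CV = 105.1366 / 584.5000 = 0.17987 = 17.987%

18.0%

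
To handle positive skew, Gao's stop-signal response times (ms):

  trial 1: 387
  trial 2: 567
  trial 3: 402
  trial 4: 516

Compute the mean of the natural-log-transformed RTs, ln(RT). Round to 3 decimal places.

ln(RT): 5.9584, 6.3404, 5.9965, 6.2461
Σ ln(RT) = 24.5413
Mean = 24.5413/4 = 6.13534

6.135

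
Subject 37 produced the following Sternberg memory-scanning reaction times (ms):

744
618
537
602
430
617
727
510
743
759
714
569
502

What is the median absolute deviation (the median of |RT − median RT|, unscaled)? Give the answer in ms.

107 ms

Sorted: 430, 502, 510, 537, 569, 602, 617, 618, 714, 727, 743, 744, 759 → median = 617
|x − 617|: 127, 1, 80, 15, 187, 0, 110, 107, 126, 142, 97, 48, 115
Sorted deviations: 0, 1, 15, 48, 80, 97, 107, 110, 115, 126, 127, 142, 187 → MAD = 107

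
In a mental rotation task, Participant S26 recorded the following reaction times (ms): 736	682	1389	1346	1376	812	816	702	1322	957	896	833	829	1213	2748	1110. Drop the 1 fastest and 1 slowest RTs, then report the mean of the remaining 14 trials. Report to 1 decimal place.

Sorted: 682, 702, 736, 812, 816, 829, 833, 896, 957, 1110, 1213, 1322, 1346, 1376, 1389, 2748
Drop lowest 1 (682) and highest 1 (2748)
Remaining (n=14): Σ = 14337, mean = 14337/14 = 1024.071

1024.1 ms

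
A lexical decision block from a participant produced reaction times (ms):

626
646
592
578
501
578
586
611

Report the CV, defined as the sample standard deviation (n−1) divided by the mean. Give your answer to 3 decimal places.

0.073

n = 8, Σ = 4718, M = 589.7500
Σ(x−M)² = 13101.500; s = √(13101.500/7) = 43.2625
CV = 43.2625 / 589.7500 = 0.07336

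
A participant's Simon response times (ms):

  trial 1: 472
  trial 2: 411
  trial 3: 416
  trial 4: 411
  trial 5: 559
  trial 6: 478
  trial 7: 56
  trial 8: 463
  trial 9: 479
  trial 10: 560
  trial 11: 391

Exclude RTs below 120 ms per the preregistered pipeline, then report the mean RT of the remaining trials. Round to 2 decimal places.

464.00 ms

Excluded: 56
Retained (n=10): Σ = 4640
Mean = 4640/10 = 464.0000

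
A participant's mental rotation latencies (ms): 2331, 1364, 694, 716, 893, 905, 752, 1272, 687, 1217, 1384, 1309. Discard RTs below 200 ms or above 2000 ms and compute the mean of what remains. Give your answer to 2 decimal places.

Excluded: 2331
Retained (n=11): Σ = 11193
Mean = 11193/11 = 1017.5455

1017.55 ms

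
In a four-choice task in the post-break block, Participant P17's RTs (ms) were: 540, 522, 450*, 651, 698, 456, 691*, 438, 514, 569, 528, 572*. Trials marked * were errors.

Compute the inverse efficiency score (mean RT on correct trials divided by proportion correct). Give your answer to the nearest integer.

Correct trials (n=9): 540, 522, 651, 698, 456, 438, 514, 569, 528
Mean correct RT = 4916/9 = 546.2222 ms
Proportion correct = 9/12
IES = 546.2222 / (9/12) = 728.296 ms

728 ms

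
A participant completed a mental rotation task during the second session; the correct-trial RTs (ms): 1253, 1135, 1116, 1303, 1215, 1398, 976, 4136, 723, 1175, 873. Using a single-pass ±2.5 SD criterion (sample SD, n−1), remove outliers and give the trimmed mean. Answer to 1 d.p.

1116.7 ms

n = 11, ΣRT = 15303, M = 1391.182
Σ(x−M)² = 8667427.64; s = √(8667427.64/10) = 930.990
Cutoffs: 1391.182 ± 2.5·930.990 → [-936.3, 3718.7]
Outside: 4136 → excluded.
Retained (n=10): Σ = 11167, mean = 11167/10 = 1116.700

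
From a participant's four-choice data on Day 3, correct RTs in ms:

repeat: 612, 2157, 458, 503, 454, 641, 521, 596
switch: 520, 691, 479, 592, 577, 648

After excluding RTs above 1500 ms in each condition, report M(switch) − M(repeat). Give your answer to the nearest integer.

repeat: exclude 2157
M(repeat) = 3785/7 = 540.714
M(switch) = 3507/6 = 584.500
Difference = 584.500 − 540.714 = 43.786 ms

44 ms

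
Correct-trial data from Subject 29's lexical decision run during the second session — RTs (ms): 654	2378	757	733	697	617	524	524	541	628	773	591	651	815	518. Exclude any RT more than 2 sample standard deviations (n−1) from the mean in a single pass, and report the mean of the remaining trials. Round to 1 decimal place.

644.5 ms

n = 15, ΣRT = 11401, M = 760.067
Σ(x−M)² = 2933292.93; s = √(2933292.93/14) = 457.735
Cutoffs: 760.067 ± 2·457.735 → [-155.4, 1675.5]
Outside: 2378 → excluded.
Retained (n=14): Σ = 9023, mean = 9023/14 = 644.500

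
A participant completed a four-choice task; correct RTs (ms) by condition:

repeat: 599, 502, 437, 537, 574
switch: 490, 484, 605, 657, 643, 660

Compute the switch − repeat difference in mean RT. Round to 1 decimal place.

60.0 ms

M(repeat) = 2649/5 = 529.800
M(switch) = 3539/6 = 589.833
Difference = 589.833 − 529.800 = 60.033 ms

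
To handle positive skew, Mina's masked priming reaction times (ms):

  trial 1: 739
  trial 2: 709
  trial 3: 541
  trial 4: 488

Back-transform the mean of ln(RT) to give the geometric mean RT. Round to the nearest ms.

ln(RT): 6.6053, 6.5639, 6.2934, 6.1903
Mean ln(RT) = 25.6529/4 = 6.41322
Geometric mean = exp(6.41322) = 609.86 ms

610 ms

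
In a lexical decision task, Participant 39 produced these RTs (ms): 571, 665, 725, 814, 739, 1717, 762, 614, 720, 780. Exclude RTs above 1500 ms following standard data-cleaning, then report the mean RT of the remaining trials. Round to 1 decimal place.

Excluded: 1717
Retained (n=9): Σ = 6390
Mean = 6390/9 = 710.0000

710.0 ms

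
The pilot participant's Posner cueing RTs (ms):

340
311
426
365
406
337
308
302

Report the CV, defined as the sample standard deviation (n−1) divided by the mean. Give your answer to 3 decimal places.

0.132

n = 8, Σ = 2795, M = 349.3750
Σ(x−M)² = 14991.875; s = √(14991.875/7) = 46.2785
CV = 46.2785 / 349.3750 = 0.13246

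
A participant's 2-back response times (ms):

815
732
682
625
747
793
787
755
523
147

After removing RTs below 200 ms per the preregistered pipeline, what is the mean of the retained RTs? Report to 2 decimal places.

717.67 ms

Excluded: 147
Retained (n=9): Σ = 6459
Mean = 6459/9 = 717.6667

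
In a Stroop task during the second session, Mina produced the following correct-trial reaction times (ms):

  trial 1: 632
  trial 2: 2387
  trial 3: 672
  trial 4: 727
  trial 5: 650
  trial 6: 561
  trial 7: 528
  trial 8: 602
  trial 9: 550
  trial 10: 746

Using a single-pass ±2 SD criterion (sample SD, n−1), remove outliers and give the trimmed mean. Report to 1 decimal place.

629.8 ms

n = 10, ΣRT = 8055, M = 805.500
Σ(x−M)² = 2826428.50; s = √(2826428.50/9) = 560.400
Cutoffs: 805.500 ± 2·560.400 → [-315.3, 1926.3]
Outside: 2387 → excluded.
Retained (n=9): Σ = 5668, mean = 5668/9 = 629.778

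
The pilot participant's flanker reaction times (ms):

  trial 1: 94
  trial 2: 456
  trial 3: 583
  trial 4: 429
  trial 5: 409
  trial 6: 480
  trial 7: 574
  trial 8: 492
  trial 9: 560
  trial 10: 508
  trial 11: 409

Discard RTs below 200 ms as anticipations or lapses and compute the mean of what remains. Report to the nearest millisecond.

Excluded: 94
Retained (n=10): Σ = 4900
Mean = 4900/10 = 490.0000

490 ms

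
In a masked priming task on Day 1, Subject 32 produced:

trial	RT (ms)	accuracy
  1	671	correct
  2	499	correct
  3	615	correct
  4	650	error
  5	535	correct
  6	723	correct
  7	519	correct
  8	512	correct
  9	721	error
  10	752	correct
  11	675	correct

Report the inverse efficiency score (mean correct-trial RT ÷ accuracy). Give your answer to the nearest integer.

747 ms

Correct trials (n=9): 671, 499, 615, 535, 723, 519, 512, 752, 675
Mean correct RT = 5501/9 = 611.2222 ms
Proportion correct = 9/11
IES = 611.2222 / (9/11) = 747.049 ms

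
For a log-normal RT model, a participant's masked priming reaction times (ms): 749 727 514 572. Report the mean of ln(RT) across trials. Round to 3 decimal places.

ln(RT): 6.6187, 6.5889, 6.2422, 6.3491
Σ ln(RT) = 25.7990
Mean = 25.7990/4 = 6.44976

6.450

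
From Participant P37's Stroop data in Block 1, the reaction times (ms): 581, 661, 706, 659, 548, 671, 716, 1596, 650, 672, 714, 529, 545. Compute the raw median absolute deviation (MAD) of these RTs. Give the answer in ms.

53 ms

Sorted: 529, 545, 548, 581, 650, 659, 661, 671, 672, 706, 714, 716, 1596 → median = 661
|x − 661|: 80, 0, 45, 2, 113, 10, 55, 935, 11, 11, 53, 132, 116
Sorted deviations: 0, 2, 10, 11, 11, 45, 53, 55, 80, 113, 116, 132, 935 → MAD = 53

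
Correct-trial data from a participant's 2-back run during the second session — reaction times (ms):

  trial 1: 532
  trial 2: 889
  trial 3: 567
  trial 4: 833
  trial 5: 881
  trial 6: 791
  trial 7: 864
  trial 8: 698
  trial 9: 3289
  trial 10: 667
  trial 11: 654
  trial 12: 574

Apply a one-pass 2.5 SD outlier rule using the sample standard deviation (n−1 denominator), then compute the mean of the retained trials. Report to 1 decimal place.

n = 12, ΣRT = 11239, M = 936.583
Σ(x−M)² = 6217606.92; s = √(6217606.92/11) = 751.822
Cutoffs: 936.583 ± 2.5·751.822 → [-943.0, 2816.1]
Outside: 3289 → excluded.
Retained (n=11): Σ = 7950, mean = 7950/11 = 722.727

722.7 ms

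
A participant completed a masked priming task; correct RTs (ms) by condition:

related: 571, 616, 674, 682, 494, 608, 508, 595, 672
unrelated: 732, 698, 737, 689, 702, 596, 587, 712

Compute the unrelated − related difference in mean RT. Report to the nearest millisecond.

M(related) = 5420/9 = 602.222
M(unrelated) = 5453/8 = 681.625
Difference = 681.625 − 602.222 = 79.403 ms

79 ms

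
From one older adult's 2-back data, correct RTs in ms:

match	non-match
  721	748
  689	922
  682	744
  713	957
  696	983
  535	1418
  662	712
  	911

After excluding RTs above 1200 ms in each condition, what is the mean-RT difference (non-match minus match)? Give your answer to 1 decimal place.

182.7 ms

non-match: exclude 1418
M(match) = 4698/7 = 671.143
M(non-match) = 5977/7 = 853.857
Difference = 853.857 − 671.143 = 182.714 ms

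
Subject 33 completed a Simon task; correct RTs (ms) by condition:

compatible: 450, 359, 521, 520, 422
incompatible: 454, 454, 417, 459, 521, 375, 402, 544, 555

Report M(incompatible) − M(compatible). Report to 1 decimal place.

10.2 ms

M(compatible) = 2272/5 = 454.400
M(incompatible) = 4181/9 = 464.556
Difference = 464.556 − 454.400 = 10.156 ms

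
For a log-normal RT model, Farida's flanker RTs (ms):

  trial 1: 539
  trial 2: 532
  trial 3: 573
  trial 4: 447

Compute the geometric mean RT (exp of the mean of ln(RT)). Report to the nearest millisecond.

521 ms

ln(RT): 6.2897, 6.2766, 6.3509, 6.1026
Mean ln(RT) = 25.0198/4 = 6.25495
Geometric mean = exp(6.25495) = 520.58 ms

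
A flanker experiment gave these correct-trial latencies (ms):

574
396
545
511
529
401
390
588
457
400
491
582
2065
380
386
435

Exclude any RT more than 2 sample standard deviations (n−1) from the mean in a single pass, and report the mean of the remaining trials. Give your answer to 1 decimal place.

471.0 ms

n = 16, ΣRT = 9130, M = 570.625
Σ(x−M)² = 2468617.75; s = √(2468617.75/15) = 405.678
Cutoffs: 570.625 ± 2·405.678 → [-240.7, 1382.0]
Outside: 2065 → excluded.
Retained (n=15): Σ = 7065, mean = 7065/15 = 471.000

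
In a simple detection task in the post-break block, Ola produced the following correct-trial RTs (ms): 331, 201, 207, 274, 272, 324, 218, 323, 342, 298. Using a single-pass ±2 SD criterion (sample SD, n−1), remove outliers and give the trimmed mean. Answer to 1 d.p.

n = 10, ΣRT = 2790, M = 279.000
Σ(x−M)² = 26058.00; s = √(26058.00/9) = 53.808
Cutoffs: 279.000 ± 2·53.808 → [171.4, 386.6]
No RTs fall outside the cutoffs; all 10 retained. Mean = 2790/10 = 279.000

279.0 ms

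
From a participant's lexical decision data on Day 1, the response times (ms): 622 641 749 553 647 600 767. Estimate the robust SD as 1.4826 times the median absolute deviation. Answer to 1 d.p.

60.8 ms

Sorted: 553, 600, 622, 641, 647, 749, 767 → median = 641
|x − 641| sorted: 0, 6, 19, 41, 88, 108, 126 → MAD = 41
Robust SD ≈ 1.4826 × 41 = 60.787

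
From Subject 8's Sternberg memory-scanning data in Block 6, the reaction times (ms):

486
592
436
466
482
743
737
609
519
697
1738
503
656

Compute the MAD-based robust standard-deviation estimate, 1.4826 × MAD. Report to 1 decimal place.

Sorted: 436, 466, 482, 486, 503, 519, 592, 609, 656, 697, 737, 743, 1738 → median = 592
|x − 592| sorted: 0, 17, 64, 73, 89, 105, 106, 110, 126, 145, 151, 156, 1146 → MAD = 106
Robust SD ≈ 1.4826 × 106 = 157.156

157.2 ms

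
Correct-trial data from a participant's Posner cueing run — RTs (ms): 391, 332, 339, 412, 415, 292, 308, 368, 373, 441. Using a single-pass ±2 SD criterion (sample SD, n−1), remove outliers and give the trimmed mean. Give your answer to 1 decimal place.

n = 10, ΣRT = 3671, M = 367.100
Σ(x−M)² = 21532.90; s = √(21532.90/9) = 48.914
Cutoffs: 367.100 ± 2·48.914 → [269.3, 464.9]
No RTs fall outside the cutoffs; all 10 retained. Mean = 3671/10 = 367.100

367.1 ms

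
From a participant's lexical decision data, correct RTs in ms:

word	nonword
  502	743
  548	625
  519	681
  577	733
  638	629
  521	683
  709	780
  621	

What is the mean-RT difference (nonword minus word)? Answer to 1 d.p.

116.9 ms

M(word) = 4635/8 = 579.375
M(nonword) = 4874/7 = 696.286
Difference = 696.286 − 579.375 = 116.911 ms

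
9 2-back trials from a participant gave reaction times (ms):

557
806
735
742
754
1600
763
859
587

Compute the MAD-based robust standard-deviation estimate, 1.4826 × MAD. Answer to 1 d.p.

77.1 ms

Sorted: 557, 587, 735, 742, 754, 763, 806, 859, 1600 → median = 754
|x − 754| sorted: 0, 9, 12, 19, 52, 105, 167, 197, 846 → MAD = 52
Robust SD ≈ 1.4826 × 52 = 77.095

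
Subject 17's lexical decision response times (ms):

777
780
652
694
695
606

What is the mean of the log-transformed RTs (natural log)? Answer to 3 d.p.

6.548

ln(RT): 6.6554, 6.6593, 6.4800, 6.5425, 6.5439, 6.4069
Σ ln(RT) = 39.2880
Mean = 39.2880/6 = 6.54801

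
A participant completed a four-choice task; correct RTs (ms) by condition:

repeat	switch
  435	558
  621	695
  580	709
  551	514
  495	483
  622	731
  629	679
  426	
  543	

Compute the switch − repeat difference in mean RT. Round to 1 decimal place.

M(repeat) = 4902/9 = 544.667
M(switch) = 4369/7 = 624.143
Difference = 624.143 − 544.667 = 79.476 ms

79.5 ms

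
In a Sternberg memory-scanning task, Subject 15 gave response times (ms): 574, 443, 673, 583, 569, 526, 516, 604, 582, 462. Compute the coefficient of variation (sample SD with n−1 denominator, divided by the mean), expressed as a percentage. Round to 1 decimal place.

12.3%

n = 10, Σ = 5532, M = 553.2000
Σ(x−M)² = 41917.600; s = √(41917.600/9) = 68.2460
CV = 68.2460 / 553.2000 = 0.12337 = 12.337%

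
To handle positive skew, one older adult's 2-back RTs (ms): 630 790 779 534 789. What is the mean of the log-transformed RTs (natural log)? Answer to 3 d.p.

6.545

ln(RT): 6.4457, 6.6720, 6.6580, 6.2804, 6.6708
Σ ln(RT) = 32.7269
Mean = 32.7269/5 = 6.54539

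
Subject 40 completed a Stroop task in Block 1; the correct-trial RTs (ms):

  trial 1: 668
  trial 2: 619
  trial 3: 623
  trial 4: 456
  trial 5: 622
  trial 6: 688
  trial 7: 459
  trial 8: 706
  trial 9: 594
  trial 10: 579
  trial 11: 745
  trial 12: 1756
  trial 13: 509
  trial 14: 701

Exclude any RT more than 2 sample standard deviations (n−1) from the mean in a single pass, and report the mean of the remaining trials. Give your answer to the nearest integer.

n = 14, ΣRT = 9725, M = 694.643
Σ(x−M)² = 1316513.21; s = √(1316513.21/13) = 318.230
Cutoffs: 694.643 ± 2·318.230 → [58.2, 1331.1]
Outside: 1756 → excluded.
Retained (n=13): Σ = 7969, mean = 7969/13 = 613.000

613 ms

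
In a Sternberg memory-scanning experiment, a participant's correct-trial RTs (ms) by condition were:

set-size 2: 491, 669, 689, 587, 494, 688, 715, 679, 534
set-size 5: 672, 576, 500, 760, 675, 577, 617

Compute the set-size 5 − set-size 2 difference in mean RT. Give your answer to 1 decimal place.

M(set-size 2) = 5546/9 = 616.222
M(set-size 5) = 4377/7 = 625.286
Difference = 625.286 − 616.222 = 9.063 ms

9.1 ms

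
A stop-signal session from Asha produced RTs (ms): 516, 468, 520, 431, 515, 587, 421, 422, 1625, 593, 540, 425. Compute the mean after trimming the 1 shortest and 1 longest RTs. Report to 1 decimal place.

501.7 ms

Sorted: 421, 422, 425, 431, 468, 515, 516, 520, 540, 587, 593, 1625
Drop lowest 1 (421) and highest 1 (1625)
Remaining (n=10): Σ = 5017, mean = 5017/10 = 501.700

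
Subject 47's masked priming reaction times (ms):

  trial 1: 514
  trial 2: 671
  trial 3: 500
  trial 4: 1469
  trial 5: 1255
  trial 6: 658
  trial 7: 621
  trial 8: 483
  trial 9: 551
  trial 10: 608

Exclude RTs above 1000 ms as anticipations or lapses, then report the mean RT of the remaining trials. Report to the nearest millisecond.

576 ms

Excluded: 1255, 1469
Retained (n=8): Σ = 4606
Mean = 4606/8 = 575.7500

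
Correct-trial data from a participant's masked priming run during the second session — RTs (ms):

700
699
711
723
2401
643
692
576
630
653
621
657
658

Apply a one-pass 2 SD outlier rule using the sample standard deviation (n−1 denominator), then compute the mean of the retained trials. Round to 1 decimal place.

n = 13, ΣRT = 10364, M = 797.231
Σ(x−M)² = 2806804.31; s = √(2806804.31/12) = 483.632
Cutoffs: 797.231 ± 2·483.632 → [-170.0, 1764.5]
Outside: 2401 → excluded.
Retained (n=12): Σ = 7963, mean = 7963/12 = 663.583

663.6 ms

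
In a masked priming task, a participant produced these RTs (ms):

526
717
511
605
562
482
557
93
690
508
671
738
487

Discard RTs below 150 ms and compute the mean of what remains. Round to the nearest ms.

Excluded: 93
Retained (n=12): Σ = 7054
Mean = 7054/12 = 587.8333

588 ms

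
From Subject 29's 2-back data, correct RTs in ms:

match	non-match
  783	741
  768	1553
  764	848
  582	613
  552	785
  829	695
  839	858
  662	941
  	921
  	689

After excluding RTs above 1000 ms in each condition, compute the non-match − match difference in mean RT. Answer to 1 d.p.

non-match: exclude 1553
M(match) = 5779/8 = 722.375
M(non-match) = 7091/9 = 787.889
Difference = 787.889 − 722.375 = 65.514 ms

65.5 ms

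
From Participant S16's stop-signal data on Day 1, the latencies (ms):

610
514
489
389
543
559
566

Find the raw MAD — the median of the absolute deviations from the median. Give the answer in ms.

29 ms

Sorted: 389, 489, 514, 543, 559, 566, 610 → median = 543
|x − 543|: 67, 29, 54, 154, 0, 16, 23
Sorted deviations: 0, 16, 23, 29, 54, 67, 154 → MAD = 29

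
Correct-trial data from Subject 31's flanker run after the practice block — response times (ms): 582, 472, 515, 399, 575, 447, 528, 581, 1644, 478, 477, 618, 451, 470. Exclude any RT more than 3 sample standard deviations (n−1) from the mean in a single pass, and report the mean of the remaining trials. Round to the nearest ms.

507 ms

n = 14, ΣRT = 8237, M = 588.357
Σ(x−M)² = 1251389.21; s = √(1251389.21/13) = 310.259
Cutoffs: 588.357 ± 3·310.259 → [-342.4, 1519.1]
Outside: 1644 → excluded.
Retained (n=13): Σ = 6593, mean = 6593/13 = 507.154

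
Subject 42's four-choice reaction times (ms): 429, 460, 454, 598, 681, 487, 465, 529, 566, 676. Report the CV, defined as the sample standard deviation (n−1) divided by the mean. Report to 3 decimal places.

n = 10, Σ = 5345, M = 534.5000
Σ(x−M)² = 76786.500; s = √(76786.500/9) = 92.3679
CV = 92.3679 / 534.5000 = 0.17281

0.173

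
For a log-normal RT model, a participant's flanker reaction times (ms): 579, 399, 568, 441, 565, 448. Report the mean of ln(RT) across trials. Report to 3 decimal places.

6.204

ln(RT): 6.3613, 5.9890, 6.3421, 6.0890, 6.3368, 6.1048
Σ ln(RT) = 37.2230
Mean = 37.2230/6 = 6.20384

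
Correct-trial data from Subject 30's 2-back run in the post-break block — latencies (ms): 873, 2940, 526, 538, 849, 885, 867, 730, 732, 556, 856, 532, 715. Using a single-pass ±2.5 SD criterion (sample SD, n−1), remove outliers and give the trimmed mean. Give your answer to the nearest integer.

722 ms

n = 13, ΣRT = 11599, M = 892.231
Σ(x−M)² = 4783424.31; s = √(4783424.31/12) = 631.363
Cutoffs: 892.231 ± 2.5·631.363 → [-686.2, 2470.6]
Outside: 2940 → excluded.
Retained (n=12): Σ = 8659, mean = 8659/12 = 721.583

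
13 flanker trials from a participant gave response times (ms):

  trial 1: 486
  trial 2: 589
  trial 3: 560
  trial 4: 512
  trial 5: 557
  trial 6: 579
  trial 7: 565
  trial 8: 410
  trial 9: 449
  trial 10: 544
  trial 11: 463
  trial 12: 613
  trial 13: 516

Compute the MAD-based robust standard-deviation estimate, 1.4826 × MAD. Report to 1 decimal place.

Sorted: 410, 449, 463, 486, 512, 516, 544, 557, 560, 565, 579, 589, 613 → median = 544
|x − 544| sorted: 0, 13, 16, 21, 28, 32, 35, 45, 58, 69, 81, 95, 134 → MAD = 35
Robust SD ≈ 1.4826 × 35 = 51.891

51.9 ms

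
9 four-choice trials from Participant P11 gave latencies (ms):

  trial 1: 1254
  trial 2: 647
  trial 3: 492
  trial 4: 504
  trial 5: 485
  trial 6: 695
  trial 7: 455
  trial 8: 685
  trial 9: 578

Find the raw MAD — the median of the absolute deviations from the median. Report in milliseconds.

93 ms

Sorted: 455, 485, 492, 504, 578, 647, 685, 695, 1254 → median = 578
|x − 578|: 676, 69, 86, 74, 93, 117, 123, 107, 0
Sorted deviations: 0, 69, 74, 86, 93, 107, 117, 123, 676 → MAD = 93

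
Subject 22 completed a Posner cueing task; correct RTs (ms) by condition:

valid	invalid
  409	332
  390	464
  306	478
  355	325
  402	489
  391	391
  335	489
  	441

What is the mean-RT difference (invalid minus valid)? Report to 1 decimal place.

56.4 ms

M(valid) = 2588/7 = 369.714
M(invalid) = 3409/8 = 426.125
Difference = 426.125 − 369.714 = 56.411 ms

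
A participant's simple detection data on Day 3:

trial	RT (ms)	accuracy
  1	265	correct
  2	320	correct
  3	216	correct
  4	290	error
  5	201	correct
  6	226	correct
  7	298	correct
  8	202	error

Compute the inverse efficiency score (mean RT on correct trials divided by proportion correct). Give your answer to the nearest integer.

Correct trials (n=6): 265, 320, 216, 201, 226, 298
Mean correct RT = 1526/6 = 254.3333 ms
Proportion correct = 6/8
IES = 254.3333 / (6/8) = 339.111 ms

339 ms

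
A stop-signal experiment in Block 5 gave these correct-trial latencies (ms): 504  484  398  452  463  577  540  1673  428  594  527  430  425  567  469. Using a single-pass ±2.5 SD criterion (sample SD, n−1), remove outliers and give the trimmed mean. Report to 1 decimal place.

489.9 ms

n = 15, ΣRT = 8531, M = 568.733
Σ(x−M)² = 1357666.93; s = √(1357666.93/14) = 311.410
Cutoffs: 568.733 ± 2.5·311.410 → [-209.8, 1347.3]
Outside: 1673 → excluded.
Retained (n=14): Σ = 6858, mean = 6858/14 = 489.857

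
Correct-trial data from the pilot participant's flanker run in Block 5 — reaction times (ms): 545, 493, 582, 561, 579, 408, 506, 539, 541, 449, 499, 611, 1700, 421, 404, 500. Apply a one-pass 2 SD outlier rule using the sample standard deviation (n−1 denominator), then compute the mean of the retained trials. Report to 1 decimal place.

509.2 ms

n = 16, ΣRT = 9338, M = 583.625
Σ(x−M)² = 1388951.75; s = √(1388951.75/15) = 304.297
Cutoffs: 583.625 ± 2·304.297 → [-25.0, 1192.2]
Outside: 1700 → excluded.
Retained (n=15): Σ = 7638, mean = 7638/15 = 509.200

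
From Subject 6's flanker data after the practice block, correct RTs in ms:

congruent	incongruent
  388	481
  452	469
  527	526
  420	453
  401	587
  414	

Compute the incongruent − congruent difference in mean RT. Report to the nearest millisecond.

M(congruent) = 2602/6 = 433.667
M(incongruent) = 2516/5 = 503.200
Difference = 503.200 − 433.667 = 69.533 ms

70 ms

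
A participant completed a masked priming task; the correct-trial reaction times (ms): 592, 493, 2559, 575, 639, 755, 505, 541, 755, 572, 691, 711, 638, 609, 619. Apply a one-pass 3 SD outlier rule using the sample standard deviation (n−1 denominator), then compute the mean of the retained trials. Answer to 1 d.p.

621.1 ms

n = 15, ΣRT = 11254, M = 750.267
Σ(x−M)² = 3596466.93; s = √(3596466.93/14) = 506.844
Cutoffs: 750.267 ± 3·506.844 → [-770.3, 2270.8]
Outside: 2559 → excluded.
Retained (n=14): Σ = 8695, mean = 8695/14 = 621.071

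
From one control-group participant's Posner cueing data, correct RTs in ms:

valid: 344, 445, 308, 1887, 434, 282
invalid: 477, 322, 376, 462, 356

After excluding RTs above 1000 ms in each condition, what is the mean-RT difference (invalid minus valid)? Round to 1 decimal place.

valid: exclude 1887
M(valid) = 1813/5 = 362.600
M(invalid) = 1993/5 = 398.600
Difference = 398.600 − 362.600 = 36.000 ms

36.0 ms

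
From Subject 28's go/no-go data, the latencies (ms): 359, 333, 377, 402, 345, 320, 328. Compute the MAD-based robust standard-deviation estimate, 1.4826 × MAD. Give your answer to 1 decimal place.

Sorted: 320, 328, 333, 345, 359, 377, 402 → median = 345
|x − 345| sorted: 0, 12, 14, 17, 25, 32, 57 → MAD = 17
Robust SD ≈ 1.4826 × 17 = 25.204

25.2 ms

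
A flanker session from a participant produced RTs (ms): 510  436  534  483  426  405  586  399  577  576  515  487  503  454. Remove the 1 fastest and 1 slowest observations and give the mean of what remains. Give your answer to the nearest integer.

Sorted: 399, 405, 426, 436, 454, 483, 487, 503, 510, 515, 534, 576, 577, 586
Drop lowest 1 (399) and highest 1 (586)
Remaining (n=12): Σ = 5906, mean = 5906/12 = 492.167

492 ms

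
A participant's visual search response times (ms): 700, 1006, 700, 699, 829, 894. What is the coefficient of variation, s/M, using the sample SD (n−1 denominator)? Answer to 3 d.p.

0.159

n = 6, Σ = 4828, M = 804.6667
Σ(x−M)² = 82183.333; s = √(82183.333/5) = 128.2056
CV = 128.2056 / 804.6667 = 0.15933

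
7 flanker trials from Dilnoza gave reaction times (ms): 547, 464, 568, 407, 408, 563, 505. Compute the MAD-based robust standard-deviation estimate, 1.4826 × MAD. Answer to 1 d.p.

Sorted: 407, 408, 464, 505, 547, 563, 568 → median = 505
|x − 505| sorted: 0, 41, 42, 58, 63, 97, 98 → MAD = 58
Robust SD ≈ 1.4826 × 58 = 85.991

86.0 ms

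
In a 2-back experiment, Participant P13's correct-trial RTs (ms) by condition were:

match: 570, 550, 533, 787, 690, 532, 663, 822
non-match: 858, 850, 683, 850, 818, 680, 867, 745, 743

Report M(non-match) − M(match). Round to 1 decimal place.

M(match) = 5147/8 = 643.375
M(non-match) = 7094/9 = 788.222
Difference = 788.222 − 643.375 = 144.847 ms

144.8 ms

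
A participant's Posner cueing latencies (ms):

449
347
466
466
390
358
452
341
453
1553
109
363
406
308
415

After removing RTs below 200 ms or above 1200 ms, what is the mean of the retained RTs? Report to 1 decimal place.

401.1 ms

Excluded: 109, 1553
Retained (n=13): Σ = 5214
Mean = 5214/13 = 401.0769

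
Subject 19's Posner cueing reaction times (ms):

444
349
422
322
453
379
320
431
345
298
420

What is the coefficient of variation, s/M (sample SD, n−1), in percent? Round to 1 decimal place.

14.7%

n = 11, Σ = 4183, M = 380.2727
Σ(x−M)² = 31264.182; s = √(31264.182/10) = 55.9144
CV = 55.9144 / 380.2727 = 0.14704 = 14.704%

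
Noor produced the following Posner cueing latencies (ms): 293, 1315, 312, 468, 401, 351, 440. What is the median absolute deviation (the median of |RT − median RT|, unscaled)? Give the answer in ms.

Sorted: 293, 312, 351, 401, 440, 468, 1315 → median = 401
|x − 401|: 108, 914, 89, 67, 0, 50, 39
Sorted deviations: 0, 39, 50, 67, 89, 108, 914 → MAD = 67

67 ms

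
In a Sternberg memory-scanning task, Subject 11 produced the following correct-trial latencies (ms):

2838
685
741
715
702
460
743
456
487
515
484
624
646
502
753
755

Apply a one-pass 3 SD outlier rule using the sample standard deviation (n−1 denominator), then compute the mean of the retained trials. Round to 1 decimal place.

n = 16, ΣRT = 12106, M = 756.625
Σ(x−M)² = 4820841.75; s = √(4820841.75/15) = 566.912
Cutoffs: 756.625 ± 3·566.912 → [-944.1, 2457.4]
Outside: 2838 → excluded.
Retained (n=15): Σ = 9268, mean = 9268/15 = 617.867

617.9 ms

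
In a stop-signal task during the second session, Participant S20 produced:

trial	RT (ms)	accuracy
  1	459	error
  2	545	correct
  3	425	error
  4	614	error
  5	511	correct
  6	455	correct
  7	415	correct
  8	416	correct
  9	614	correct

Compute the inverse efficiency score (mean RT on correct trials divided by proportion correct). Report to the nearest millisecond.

739 ms

Correct trials (n=6): 545, 511, 455, 415, 416, 614
Mean correct RT = 2956/6 = 492.6667 ms
Proportion correct = 6/9
IES = 492.6667 / (6/9) = 739.000 ms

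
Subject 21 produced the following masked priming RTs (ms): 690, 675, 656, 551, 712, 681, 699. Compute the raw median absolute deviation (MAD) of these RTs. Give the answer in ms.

18 ms

Sorted: 551, 656, 675, 681, 690, 699, 712 → median = 681
|x − 681|: 9, 6, 25, 130, 31, 0, 18
Sorted deviations: 0, 6, 9, 18, 25, 31, 130 → MAD = 18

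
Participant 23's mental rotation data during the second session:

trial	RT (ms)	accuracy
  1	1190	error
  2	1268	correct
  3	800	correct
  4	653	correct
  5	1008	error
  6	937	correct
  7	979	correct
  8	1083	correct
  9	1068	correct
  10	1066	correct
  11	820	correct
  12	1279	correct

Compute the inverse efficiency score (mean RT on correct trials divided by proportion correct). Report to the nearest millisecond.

Correct trials (n=10): 1268, 800, 653, 937, 979, 1083, 1068, 1066, 820, 1279
Mean correct RT = 9953/10 = 995.3000 ms
Proportion correct = 10/12
IES = 995.3000 / (10/12) = 1194.360 ms

1194 ms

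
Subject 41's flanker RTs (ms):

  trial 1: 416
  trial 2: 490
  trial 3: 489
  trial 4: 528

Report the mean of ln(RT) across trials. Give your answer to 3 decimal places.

6.172

ln(RT): 6.0307, 6.1944, 6.1924, 6.2691
Σ ln(RT) = 24.6865
Mean = 24.6865/4 = 6.17164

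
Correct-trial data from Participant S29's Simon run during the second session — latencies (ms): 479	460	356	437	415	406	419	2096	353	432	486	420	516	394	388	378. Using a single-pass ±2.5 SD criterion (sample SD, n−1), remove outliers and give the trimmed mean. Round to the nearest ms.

n = 16, ΣRT = 8435, M = 527.188
Σ(x−M)² = 2656506.44; s = √(2656506.44/15) = 420.833
Cutoffs: 527.188 ± 2.5·420.833 → [-524.9, 1579.3]
Outside: 2096 → excluded.
Retained (n=15): Σ = 6339, mean = 6339/15 = 422.600

423 ms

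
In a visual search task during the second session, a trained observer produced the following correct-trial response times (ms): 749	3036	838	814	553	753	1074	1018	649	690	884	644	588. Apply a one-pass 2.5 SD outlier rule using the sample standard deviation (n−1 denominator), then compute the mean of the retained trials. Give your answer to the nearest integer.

771 ms

n = 13, ΣRT = 12290, M = 945.385
Σ(x−M)² = 5026215.08; s = √(5026215.08/12) = 647.187
Cutoffs: 945.385 ± 2.5·647.187 → [-672.6, 2563.4]
Outside: 3036 → excluded.
Retained (n=12): Σ = 9254, mean = 9254/12 = 771.167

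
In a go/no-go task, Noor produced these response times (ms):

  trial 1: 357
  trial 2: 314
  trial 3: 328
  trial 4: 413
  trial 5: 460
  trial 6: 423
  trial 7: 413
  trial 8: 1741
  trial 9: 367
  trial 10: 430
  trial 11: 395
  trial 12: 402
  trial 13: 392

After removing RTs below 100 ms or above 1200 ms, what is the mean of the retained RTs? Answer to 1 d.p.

391.2 ms

Excluded: 1741
Retained (n=12): Σ = 4694
Mean = 4694/12 = 391.1667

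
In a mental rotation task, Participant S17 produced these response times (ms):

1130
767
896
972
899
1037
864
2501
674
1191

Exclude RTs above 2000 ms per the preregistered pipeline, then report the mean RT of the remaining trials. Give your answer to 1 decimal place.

Excluded: 2501
Retained (n=9): Σ = 8430
Mean = 8430/9 = 936.6667

936.7 ms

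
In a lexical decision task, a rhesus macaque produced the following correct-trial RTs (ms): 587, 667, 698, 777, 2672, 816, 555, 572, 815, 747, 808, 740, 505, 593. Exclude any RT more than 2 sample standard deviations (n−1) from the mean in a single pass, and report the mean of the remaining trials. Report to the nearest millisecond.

n = 14, ΣRT = 11552, M = 825.143
Σ(x−M)² = 3818361.71; s = √(3818361.71/13) = 541.960
Cutoffs: 825.143 ± 2·541.960 → [-258.8, 1909.1]
Outside: 2672 → excluded.
Retained (n=13): Σ = 8880, mean = 8880/13 = 683.077

683 ms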